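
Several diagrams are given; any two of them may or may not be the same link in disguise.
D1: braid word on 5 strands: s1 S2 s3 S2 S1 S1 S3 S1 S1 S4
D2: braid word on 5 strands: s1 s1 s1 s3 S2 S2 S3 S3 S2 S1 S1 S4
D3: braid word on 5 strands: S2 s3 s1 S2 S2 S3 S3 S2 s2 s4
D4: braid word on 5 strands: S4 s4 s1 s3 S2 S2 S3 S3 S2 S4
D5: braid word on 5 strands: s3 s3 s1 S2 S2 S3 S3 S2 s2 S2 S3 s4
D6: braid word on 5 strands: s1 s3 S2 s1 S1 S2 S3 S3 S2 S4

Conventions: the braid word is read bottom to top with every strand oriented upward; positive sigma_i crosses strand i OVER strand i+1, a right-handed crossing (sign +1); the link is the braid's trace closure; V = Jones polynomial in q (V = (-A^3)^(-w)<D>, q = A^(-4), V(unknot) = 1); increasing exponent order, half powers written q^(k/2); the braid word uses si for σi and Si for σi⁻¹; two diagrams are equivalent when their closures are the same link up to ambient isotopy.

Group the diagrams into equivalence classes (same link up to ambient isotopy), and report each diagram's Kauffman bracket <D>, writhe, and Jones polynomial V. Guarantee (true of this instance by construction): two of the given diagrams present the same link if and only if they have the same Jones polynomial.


grouping into links: {D1} | {D2, D3, D4, D5, D6}
V(D1) = -q^-4 + q^-3 + q^-1  (w -6, c 10, <D> = A^-14 + A^-6 - A^-2)
V(D2) = -q^-6 + q^-5 - q^-4 + 2q^-3 - q^-2 + q^-1  (w -4, c 12, <D> = A^-8 - A^-4 + 2 - A^4 + A^8 - A^12)
V(D3) = -q^-6 + q^-5 - q^-4 + 2q^-3 - q^-2 + q^-1  [10 crossings, <D> = A^-2 - A^2 + 2A^6 - A^10 + A^14 - A^18, w = -2]
D4 (bracket A^-8 - A^-4 + 2 - A^4 + A^8 - A^12; 10 crossings at w = -4): V = -q^-6 + q^-5 - q^-4 + 2q^-3 - q^-2 + q^-1
V(D5) = -q^-6 + q^-5 - q^-4 + 2q^-3 - q^-2 + q^-1  (w -2, c 12, <D> = A^-2 - A^2 + 2A^6 - A^10 + A^14 - A^18)
V(D6) = -q^-6 + q^-5 - q^-4 + 2q^-3 - q^-2 + q^-1  [10 crossings, <D> = A^-8 - A^-4 + 2 - A^4 + A^8 - A^12, w = -4]
why: 2 values of V(q) split the 6 diagrams


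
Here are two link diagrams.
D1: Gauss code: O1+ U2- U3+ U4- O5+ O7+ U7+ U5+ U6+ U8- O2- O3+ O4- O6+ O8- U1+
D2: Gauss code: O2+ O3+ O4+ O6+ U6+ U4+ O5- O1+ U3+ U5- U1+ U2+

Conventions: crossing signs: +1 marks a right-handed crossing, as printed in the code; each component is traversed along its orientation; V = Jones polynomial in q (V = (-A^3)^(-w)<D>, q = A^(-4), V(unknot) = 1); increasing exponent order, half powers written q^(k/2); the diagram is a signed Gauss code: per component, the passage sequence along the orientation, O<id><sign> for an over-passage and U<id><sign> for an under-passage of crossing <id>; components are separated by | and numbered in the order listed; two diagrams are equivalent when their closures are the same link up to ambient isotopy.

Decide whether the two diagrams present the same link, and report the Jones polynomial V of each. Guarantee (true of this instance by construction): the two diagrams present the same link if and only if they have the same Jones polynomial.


equivalent: yes
V(D1) = 1  (w +2, c 8, <D> = A^6)
D2 (bracket A^12; 6 crossings at w = +4): V = 1
why: one V(q) for all 2 diagrams — one class (guaranteed)


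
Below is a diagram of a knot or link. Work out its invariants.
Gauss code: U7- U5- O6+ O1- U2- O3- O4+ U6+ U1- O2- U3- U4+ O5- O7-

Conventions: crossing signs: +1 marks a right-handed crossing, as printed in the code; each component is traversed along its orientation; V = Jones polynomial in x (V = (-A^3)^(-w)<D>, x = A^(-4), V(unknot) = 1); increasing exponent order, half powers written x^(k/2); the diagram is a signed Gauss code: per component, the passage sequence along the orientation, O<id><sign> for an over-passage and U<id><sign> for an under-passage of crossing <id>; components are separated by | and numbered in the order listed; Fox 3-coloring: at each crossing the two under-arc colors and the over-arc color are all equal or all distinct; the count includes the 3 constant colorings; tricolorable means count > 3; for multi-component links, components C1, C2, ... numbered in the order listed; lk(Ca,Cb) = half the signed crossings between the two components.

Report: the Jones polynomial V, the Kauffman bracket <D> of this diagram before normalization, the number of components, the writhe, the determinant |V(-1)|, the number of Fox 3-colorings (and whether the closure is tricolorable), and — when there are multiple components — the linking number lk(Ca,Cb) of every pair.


V = 1
<D> = -A^-9 (w = -3)
1 component over 7 crossings, w = -3
3 Fox colorings among 3^7, |V(-1)| = 1: not tricolorable
why: |V(-1)| = 1: so not tricolorable, since 3 does not divide 1


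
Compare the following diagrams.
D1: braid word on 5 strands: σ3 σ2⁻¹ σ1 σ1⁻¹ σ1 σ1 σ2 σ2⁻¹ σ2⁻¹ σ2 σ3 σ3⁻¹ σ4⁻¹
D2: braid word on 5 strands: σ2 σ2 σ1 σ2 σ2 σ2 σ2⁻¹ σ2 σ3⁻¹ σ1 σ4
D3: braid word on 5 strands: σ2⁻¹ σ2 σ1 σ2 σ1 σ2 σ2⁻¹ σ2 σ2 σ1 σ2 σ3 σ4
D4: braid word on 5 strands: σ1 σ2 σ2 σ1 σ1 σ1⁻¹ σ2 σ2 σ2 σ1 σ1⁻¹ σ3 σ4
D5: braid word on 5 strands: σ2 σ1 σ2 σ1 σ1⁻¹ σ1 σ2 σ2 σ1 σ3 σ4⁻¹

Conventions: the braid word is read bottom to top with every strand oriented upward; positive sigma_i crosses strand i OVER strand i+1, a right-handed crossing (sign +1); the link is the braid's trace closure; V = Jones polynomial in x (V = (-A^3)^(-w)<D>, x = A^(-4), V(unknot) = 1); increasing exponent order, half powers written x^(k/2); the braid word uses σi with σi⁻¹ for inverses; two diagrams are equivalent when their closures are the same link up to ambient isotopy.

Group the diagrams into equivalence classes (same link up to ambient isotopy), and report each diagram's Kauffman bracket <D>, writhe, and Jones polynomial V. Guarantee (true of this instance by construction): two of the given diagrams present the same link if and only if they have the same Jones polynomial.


grouping into links: {D1} | {D2, D3, D4, D5}
V(D1) = -x^(1/2) - x^(5/2)  (w +1, c 13, <D> = A^-7 + A)
V(D2) = -x^(5/2) - x^(9/2) - x^(13/2) + x^(15/2)  (w +7, c 11, <D> = -A^-9 + A^-5 + A^3 + A^11)
D3 (bracket -A^-3 + A + A^9 + A^17; 13 crossings at w = +9): V = -x^(5/2) - x^(9/2) - x^(13/2) + x^(15/2)
D4 (bracket -A^-3 + A + A^9 + A^17; 13 crossings at w = +9): V = -x^(5/2) - x^(9/2) - x^(13/2) + x^(15/2)
D5 (bracket -A^-9 + A^-5 + A^3 + A^11; 11 crossings at w = +7): V = -x^(5/2) - x^(9/2) - x^(13/2) + x^(15/2)
why: 2 classes among 5 diagrams; unequal V(x) rules out equality


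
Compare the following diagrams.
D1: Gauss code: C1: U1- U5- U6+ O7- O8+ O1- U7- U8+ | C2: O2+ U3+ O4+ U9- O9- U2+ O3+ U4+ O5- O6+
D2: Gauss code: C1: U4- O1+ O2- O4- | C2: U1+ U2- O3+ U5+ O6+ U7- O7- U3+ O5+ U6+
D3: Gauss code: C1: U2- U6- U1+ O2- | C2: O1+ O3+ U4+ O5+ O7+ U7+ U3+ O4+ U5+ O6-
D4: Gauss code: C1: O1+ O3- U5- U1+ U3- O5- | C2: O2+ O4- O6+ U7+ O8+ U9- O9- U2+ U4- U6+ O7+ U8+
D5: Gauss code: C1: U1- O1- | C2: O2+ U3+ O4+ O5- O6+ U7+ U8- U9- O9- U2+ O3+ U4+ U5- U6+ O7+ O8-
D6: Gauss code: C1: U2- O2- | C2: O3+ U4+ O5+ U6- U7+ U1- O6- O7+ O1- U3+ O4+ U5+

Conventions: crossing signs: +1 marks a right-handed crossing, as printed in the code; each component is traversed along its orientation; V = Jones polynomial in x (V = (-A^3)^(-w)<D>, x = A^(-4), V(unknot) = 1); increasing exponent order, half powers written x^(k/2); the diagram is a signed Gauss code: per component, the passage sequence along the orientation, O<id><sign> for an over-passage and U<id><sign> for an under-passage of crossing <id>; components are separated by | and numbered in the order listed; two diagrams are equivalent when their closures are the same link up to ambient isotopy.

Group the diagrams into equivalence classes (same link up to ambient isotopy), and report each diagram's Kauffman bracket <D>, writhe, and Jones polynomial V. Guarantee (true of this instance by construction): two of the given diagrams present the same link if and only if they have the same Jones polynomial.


equivalence classes: {D1, D2, D3, D4, D5, D6}
D1 (bracket -A^-15 + A^-7 + A^-3 + A; 9 crossings at w = +1): V = -x^(1/2) - x^(3/2) - x^(5/2) + x^(9/2)
D2 (bracket -A^-15 + A^-7 + A^-3 + A; 7 crossings at w = +1): V = -x^(1/2) - x^(3/2) - x^(5/2) + x^(9/2)
V(D3) = -x^(1/2) - x^(3/2) - x^(5/2) + x^(9/2)  [7 crossings, <D> = -A^-9 + A^-1 + A^3 + A^7, w = +3]
D4 (bracket -A^-15 + A^-7 + A^-3 + A; 9 crossings at w = +1): V = -x^(1/2) - x^(3/2) - x^(5/2) + x^(9/2)
V(D5) = -x^(1/2) - x^(3/2) - x^(5/2) + x^(9/2)  [9 crossings, <D> = -A^-15 + A^-7 + A^-3 + A, w = +1]
D6 (bracket -A^-15 + A^-7 + A^-3 + A; 7 crossings at w = +1): V = -x^(1/2) - x^(3/2) - x^(5/2) + x^(9/2)
key observation: all 6 diagrams share one V(x), hence one class


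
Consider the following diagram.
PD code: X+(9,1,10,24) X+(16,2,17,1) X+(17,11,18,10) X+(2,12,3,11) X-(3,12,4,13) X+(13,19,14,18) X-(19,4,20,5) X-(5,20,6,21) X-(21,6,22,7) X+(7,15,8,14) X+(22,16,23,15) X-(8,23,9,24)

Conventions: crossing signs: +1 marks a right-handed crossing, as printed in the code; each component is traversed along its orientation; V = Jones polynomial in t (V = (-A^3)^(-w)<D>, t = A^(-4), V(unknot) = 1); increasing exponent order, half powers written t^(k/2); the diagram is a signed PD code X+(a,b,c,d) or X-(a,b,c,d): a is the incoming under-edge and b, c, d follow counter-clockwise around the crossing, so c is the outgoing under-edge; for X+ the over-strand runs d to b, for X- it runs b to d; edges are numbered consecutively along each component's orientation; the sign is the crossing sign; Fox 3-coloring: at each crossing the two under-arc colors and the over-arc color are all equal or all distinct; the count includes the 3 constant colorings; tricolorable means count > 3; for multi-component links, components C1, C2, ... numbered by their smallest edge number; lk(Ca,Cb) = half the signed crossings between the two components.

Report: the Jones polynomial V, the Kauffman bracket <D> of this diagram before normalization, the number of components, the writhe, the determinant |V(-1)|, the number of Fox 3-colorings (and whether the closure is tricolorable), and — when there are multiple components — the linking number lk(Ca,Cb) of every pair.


Jones polynomial: V(t) = -t^-1 + 2 - t + 2t^2 - t^3 + t^4 - t^5
<D> = -A^-14 + A^-10 - A^-6 + 2A^-2 - A^2 + 2A^6 - A^10; writhe +2
components 1, writhe +2 (12 crossings)
3-colorings: 9 of 3^12, det 9 — tricolorable
note: V spans 6 powers of t: at least 6 crossings in any diagram


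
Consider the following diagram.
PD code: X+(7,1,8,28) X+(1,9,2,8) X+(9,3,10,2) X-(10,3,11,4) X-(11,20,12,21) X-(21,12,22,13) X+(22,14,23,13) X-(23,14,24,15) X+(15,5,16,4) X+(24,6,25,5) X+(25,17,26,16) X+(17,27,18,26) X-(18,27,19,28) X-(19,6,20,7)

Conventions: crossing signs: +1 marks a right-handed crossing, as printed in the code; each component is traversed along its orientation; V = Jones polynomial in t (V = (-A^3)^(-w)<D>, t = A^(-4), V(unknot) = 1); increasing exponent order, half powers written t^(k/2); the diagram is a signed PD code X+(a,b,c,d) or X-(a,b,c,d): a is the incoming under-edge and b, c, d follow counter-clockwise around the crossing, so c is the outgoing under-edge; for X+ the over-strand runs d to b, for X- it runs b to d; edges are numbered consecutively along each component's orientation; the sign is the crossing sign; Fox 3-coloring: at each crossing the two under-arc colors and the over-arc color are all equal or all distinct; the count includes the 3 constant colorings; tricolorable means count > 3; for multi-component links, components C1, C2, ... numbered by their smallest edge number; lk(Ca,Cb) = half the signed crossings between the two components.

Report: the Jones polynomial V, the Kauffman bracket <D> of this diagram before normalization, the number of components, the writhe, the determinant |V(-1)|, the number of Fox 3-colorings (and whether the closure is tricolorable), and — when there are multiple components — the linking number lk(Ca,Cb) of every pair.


V = t + t^3 - t^4
<D> = -A^-10 + A^-6 + A^2 (w = +2)
1 component over 14 crossings, w = +2
9 Fox colorings among 3^14, |V(-1)| = 3: tricolorable
why: |V(-1)| = 3: so tricolorable, since 3 divides 3


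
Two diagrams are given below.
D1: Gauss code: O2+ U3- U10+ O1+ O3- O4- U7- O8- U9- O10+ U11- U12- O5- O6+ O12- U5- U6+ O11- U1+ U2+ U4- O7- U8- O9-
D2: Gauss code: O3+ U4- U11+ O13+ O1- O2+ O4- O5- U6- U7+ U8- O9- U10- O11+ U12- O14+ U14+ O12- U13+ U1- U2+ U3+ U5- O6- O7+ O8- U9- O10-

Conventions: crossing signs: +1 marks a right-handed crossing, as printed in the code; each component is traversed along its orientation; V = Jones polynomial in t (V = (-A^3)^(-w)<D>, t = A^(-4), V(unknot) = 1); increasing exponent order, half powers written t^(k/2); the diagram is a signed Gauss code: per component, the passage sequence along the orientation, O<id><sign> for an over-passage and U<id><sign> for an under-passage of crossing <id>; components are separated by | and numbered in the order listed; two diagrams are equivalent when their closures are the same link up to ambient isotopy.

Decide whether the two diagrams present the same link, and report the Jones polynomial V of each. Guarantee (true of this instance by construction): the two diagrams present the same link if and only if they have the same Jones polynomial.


equivalent: yes
V(D1) = t^-5 - 2t^-4 + 2t^-3 - 2t^-2 + 2t^-1 - 1 + t  (w -4, c 12, <D> = A^-16 - A^-12 + 2A^-8 - 2A^-4 + 2 - 2A^4 + A^8)
D2 (bracket A^-10 - A^-6 + 2A^-2 - 2A^2 + 2A^6 - 2A^10 + A^14; 14 crossings at w = -2): V = t^-5 - 2t^-4 + 2t^-3 - 2t^-2 + 2t^-1 - 1 + t
why: from 12 to 14 crossings by R-moves: one link, two diagrams


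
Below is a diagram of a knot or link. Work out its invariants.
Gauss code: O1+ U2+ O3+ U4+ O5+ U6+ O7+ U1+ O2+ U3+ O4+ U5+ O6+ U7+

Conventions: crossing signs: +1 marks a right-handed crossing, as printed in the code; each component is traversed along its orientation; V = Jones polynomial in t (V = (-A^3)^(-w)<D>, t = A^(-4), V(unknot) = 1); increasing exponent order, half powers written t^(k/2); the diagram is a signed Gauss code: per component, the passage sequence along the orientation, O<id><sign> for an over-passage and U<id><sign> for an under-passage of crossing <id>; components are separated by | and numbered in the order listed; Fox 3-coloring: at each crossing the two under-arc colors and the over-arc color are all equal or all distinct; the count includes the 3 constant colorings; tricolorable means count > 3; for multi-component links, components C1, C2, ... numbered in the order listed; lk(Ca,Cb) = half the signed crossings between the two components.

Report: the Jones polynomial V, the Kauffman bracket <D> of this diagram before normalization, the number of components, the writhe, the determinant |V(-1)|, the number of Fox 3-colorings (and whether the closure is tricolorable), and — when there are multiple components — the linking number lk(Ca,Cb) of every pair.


V(t) = t^3 + t^5 - t^6 + t^7 - t^8 + t^9 - t^10
bracket: A^-19 - A^-15 + A^-11 - A^-7 + A^-3 - A - A^9, w = +7
1 component, writhe +7, over 7 crossings
det 7, colorings 3 of 3^7 — not tricolorable
observation: w = +7 shifts under R1 moves; the (-A^3)^(-7) factor cancels that in V


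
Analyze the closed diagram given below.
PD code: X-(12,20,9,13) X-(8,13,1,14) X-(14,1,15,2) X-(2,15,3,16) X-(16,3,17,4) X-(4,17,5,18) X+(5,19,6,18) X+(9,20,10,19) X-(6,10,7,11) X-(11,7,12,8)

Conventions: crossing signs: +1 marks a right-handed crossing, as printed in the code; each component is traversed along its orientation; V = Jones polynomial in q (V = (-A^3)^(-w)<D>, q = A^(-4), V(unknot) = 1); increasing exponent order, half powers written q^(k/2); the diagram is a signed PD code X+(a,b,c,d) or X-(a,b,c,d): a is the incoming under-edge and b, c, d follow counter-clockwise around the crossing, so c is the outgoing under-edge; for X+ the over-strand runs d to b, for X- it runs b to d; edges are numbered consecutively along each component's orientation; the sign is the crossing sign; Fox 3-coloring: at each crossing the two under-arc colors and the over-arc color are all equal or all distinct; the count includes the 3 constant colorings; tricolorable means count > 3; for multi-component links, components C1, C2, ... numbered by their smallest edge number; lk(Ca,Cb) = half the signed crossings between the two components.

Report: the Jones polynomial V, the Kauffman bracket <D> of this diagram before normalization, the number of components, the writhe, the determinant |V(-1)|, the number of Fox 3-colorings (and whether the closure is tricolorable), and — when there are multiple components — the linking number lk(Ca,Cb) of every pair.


V(q) = q^-8 - q^-7 + 2q^-6 - q^-5 + 2q^-4 + q^-2
bracket: A^-10 + 2A^-2 - A^2 + 2A^6 - A^10 + A^14, w = -6
3 components, writhe -6, over 10 crossings
lk(C1,C2) = -1
linking number lk(C1,C3) = -2
lk(C2,C3): 0
det 8, colorings 3 of 3^10 — not tricolorable
observation: the span of V is 6, within the link bound 10 + 3 - 1


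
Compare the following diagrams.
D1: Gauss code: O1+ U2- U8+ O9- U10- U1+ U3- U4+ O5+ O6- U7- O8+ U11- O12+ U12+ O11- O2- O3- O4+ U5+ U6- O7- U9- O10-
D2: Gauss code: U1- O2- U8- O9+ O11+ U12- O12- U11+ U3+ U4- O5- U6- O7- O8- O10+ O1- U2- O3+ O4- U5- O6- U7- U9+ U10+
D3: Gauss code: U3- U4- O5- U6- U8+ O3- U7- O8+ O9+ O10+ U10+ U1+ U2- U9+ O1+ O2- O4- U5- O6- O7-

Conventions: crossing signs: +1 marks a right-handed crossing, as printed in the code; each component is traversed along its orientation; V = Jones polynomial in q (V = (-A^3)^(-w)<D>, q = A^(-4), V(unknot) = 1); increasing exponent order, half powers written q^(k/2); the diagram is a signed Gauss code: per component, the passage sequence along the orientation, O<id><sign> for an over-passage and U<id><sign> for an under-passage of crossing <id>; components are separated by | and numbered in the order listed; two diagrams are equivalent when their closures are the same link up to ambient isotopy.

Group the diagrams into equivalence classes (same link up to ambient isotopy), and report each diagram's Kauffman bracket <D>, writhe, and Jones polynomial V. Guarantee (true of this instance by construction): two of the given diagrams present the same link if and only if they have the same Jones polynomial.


classes: {D1} | {D2, D3}
V(D1) = 1  [12 crossings, <D> = A^-6, w = -2]
V(D2) = -q^-6 + q^-5 - q^-4 + 2q^-3 - q^-2 + q^-1  [12 crossings, <D> = A^-8 - A^-4 + 2 - A^4 + A^8 - A^12, w = -4]
V(D3) = -q^-6 + q^-5 - q^-4 + 2q^-3 - q^-2 + q^-1  (w -2, c 10, <D> = A^-2 - A^2 + 2A^6 - A^10 + A^14 - A^18)
insight: V(q) takes 2 values over 3 diagrams, fixing the grouping


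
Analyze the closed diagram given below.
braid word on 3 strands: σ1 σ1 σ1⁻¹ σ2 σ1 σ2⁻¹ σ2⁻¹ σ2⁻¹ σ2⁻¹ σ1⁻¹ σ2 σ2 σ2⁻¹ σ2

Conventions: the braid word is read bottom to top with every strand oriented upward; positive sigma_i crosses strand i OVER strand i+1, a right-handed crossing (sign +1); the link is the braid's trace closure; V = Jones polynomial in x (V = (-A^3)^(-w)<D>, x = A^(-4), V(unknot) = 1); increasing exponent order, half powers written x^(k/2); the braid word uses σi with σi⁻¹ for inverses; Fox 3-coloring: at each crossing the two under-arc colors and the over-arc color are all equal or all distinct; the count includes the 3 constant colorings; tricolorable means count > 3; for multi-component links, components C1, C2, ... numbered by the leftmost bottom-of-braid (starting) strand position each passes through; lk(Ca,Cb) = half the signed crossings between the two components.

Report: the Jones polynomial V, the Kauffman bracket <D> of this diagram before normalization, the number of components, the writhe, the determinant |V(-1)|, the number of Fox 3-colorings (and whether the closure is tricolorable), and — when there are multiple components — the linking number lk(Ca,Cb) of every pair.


V = -x^-3 + x^-2 - x^-1 + 3 - x + x^2 - x^3
<D> = -A^-12 + A^-8 - A^-4 + 3 - A^4 + A^8 - A^12 (w = 0)
1 component over 14 crossings, w = 0
27 Fox colorings among 3^14, |V(-1)| = 9: tricolorable
why: |V(-1)| = 9: so tricolorable, since 3 divides 9


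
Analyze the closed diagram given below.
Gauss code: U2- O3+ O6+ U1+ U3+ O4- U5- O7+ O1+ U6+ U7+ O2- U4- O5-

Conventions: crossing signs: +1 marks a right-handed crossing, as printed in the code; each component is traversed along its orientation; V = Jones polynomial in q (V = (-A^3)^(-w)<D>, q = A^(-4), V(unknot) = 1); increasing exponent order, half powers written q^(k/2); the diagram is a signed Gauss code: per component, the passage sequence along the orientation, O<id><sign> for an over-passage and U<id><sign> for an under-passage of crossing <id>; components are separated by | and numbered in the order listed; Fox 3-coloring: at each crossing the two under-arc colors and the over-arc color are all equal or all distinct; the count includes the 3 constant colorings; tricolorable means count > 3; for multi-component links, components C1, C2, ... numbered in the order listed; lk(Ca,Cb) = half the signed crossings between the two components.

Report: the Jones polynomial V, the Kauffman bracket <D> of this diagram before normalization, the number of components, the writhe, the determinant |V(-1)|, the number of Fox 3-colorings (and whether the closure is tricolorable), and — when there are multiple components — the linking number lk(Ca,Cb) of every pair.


V(q) = -q^-3 + 2q^-2 - 2q^-1 + 3 - 2q + 2q^2 - q^3
bracket: A^-9 - 2A^-5 + 2A^-1 - 3A^3 + 2A^7 - 2A^11 + A^15, w = +1
1 component, writhe +1, over 7 crossings
det 13, colorings 3 of 3^7 — not tricolorable
observation: V spans 6 powers of q: at least 6 crossings in any diagram


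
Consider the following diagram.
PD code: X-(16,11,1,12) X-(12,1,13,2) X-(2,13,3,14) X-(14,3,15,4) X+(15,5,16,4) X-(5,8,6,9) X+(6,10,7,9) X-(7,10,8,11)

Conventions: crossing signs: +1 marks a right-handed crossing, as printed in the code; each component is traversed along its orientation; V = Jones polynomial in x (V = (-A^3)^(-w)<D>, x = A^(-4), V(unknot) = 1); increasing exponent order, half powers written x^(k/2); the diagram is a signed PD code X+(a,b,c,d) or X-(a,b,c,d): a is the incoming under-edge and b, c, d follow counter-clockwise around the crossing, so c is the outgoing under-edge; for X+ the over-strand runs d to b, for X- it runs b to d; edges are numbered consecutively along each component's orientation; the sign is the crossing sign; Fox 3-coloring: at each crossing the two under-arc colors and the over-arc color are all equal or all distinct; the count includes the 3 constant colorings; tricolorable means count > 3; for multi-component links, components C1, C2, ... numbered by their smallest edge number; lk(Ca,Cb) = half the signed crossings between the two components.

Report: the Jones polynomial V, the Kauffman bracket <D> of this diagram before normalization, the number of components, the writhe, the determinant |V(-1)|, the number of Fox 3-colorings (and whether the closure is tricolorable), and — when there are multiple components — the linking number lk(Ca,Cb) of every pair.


V(x) = -x^-4 + x^-3 + x^-1
bracket: A^-8 + 1 - A^4, w = -4
1 component, writhe -4, over 8 crossings
det 3, colorings 9 of 3^8 — tricolorable
observation: w = -4 (over 8 crossings) is diagram-only; (-A^3)^(4) removes it from V


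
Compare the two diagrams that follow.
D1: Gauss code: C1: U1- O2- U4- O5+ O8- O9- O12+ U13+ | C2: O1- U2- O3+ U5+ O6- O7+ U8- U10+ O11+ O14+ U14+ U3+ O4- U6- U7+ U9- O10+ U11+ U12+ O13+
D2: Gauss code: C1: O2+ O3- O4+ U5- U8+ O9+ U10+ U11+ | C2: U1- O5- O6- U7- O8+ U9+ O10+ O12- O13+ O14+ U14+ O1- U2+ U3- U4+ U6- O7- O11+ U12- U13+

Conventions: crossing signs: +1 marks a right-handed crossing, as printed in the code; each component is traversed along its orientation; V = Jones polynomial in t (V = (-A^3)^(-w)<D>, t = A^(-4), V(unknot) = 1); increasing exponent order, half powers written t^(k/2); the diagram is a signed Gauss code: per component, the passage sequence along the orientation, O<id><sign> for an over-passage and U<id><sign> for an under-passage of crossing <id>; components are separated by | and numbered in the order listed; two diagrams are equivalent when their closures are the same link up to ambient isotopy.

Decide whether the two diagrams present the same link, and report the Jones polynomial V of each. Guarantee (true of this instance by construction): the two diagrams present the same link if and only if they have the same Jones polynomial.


equivalent: no
V(D1) = -t^(-3/2) - 2t^(1/2) + t^(3/2) - t^(5/2) + t^(7/2)  (w +2, c 14, <D> = A^-8 - A^-4 + 1 - 2A^4 - A^12)
D2 (bracket -A^-12 + 2A^-8 - 4A^-4 + 3 - 4A^4 + 3A^8 - 2A^12 + A^16; 14 crossings at w = +2): V = t^(-5/2) - 2t^(-3/2) + 3t^(-1/2) - 4t^(1/2) + 3t^(3/2) - 4t^(5/2) + 2t^(7/2) - t^(9/2)
why: 2 values of V(t) split the 2 diagrams


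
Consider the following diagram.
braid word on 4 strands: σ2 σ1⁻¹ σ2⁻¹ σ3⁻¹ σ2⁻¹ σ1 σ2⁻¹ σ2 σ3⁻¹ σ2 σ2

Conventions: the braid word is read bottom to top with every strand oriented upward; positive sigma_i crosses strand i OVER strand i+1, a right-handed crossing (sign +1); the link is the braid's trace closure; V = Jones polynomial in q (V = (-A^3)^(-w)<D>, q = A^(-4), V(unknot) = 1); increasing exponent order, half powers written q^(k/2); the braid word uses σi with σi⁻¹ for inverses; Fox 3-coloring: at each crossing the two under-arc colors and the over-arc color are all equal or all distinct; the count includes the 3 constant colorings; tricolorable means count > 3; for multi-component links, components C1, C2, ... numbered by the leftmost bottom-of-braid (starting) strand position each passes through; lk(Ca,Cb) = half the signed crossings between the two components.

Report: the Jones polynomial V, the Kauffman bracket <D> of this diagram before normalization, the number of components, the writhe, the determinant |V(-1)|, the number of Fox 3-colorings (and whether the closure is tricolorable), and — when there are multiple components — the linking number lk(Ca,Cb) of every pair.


V(q) = -q^-3 + q^-2 - q^-1 + 3 - q + q^2 - q^3
bracket: A^-15 - A^-11 + A^-7 - 3A^-3 + A - A^5 + A^9, w = -1
1 component, writhe -1, over 11 crossings
det 9, colorings 27 of 3^11 — tricolorable
observation: w = -1 (over 11 crossings) is diagram-only; (-A^3)^(1) removes it from V


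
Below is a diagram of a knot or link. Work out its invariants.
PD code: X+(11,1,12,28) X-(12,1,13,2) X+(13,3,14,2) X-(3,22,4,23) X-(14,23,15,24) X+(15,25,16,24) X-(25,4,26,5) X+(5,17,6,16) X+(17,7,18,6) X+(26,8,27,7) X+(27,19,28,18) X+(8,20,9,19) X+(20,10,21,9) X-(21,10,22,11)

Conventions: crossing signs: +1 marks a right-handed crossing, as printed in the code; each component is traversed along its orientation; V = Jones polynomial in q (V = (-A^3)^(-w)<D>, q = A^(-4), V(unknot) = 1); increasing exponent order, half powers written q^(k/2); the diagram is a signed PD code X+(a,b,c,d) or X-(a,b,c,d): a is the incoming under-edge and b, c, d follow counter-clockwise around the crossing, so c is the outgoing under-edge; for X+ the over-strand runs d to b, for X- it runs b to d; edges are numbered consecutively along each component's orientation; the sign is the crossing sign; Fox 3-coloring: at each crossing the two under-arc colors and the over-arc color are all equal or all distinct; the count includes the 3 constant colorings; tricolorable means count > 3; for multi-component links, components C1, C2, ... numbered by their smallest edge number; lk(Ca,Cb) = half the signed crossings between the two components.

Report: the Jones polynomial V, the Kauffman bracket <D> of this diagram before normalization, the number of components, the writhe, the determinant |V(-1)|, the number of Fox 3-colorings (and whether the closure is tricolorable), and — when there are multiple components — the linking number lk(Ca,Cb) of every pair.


Jones polynomial: V(q) = q - q^2 + 2q^3 - q^4 + q^5 - q^6
<D> = -A^-12 + A^-8 - A^-4 + 2 - A^4 + A^8; writhe +4
components 1, writhe +4 (14 crossings)
3-colorings: 3 of 3^14, det 7 — not tricolorable
note: w = +4 shifts under R1 moves; the (-A^3)^(-4) factor cancels that in V


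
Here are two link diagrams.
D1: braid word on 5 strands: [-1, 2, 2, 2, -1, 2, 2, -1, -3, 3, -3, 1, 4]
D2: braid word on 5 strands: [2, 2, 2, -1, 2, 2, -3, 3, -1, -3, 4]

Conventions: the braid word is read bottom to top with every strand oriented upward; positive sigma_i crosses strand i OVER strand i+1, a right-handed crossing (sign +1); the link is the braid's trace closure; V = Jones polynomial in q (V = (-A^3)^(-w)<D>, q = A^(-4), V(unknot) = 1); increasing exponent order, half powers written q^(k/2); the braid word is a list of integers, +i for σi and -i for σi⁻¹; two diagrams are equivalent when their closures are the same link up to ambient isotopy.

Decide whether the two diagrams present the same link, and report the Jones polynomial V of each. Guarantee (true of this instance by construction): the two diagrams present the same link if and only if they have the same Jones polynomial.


equivalent: yes
V(D1) = -q^(-1/2) + q^(1/2) - 3q^(3/2) + 2q^(5/2) - 3q^(7/2) + 3q^(9/2) - 2q^(11/2) + q^(13/2)  (w +3, c 13, <D> = -A^-17 + 2A^-13 - 3A^-9 + 3A^-5 - 2A^-1 + 3A^3 - A^7 + A^11)
V(D2) = -q^(-1/2) + q^(1/2) - 3q^(3/2) + 2q^(5/2) - 3q^(7/2) + 3q^(9/2) - 2q^(11/2) + q^(13/2)  (w +3, c 11, <D> = -A^-17 + 2A^-13 - 3A^-9 + 3A^-5 - 2A^-1 + 3A^3 - A^7 + A^11)
why: one V(q) for all 2 diagrams — one class (guaranteed)


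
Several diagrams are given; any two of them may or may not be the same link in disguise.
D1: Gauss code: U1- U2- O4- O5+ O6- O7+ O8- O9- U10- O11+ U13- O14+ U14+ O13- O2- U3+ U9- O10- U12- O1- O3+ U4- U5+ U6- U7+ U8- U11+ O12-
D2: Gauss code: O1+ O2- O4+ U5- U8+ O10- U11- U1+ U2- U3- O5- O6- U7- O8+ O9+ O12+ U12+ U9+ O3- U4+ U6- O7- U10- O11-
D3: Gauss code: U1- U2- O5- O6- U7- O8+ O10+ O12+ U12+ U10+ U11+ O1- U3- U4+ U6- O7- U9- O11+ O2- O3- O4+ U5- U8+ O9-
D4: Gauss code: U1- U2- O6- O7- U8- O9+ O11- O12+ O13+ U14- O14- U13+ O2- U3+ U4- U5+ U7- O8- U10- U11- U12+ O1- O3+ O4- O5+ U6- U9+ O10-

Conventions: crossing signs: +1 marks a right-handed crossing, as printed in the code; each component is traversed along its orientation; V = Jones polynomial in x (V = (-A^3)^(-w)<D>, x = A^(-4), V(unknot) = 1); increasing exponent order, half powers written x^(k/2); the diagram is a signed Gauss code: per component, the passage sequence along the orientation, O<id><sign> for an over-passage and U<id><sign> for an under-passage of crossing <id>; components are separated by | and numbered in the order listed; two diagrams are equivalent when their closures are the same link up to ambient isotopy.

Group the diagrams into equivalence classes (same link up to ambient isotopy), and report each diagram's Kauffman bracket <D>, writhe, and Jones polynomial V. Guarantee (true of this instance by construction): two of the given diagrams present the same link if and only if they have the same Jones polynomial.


equivalence classes: {D1, D2, D3, D4}
D1 (bracket 2A^-8 - 2A^-4 + 3 - 3A^4 + 2A^8 - 2A^12 + A^16; 14 crossings at w = -4): V = x^-7 - 2x^-6 + 2x^-5 - 3x^-4 + 3x^-3 - 2x^-2 + 2x^-1
D2 (bracket 2A^-2 - 2A^2 + 3A^6 - 3A^10 + 2A^14 - 2A^18 + A^22; 12 crossings at w = -2): V = x^-7 - 2x^-6 + 2x^-5 - 3x^-4 + 3x^-3 - 2x^-2 + 2x^-1
V(D3) = x^-7 - 2x^-6 + 2x^-5 - 3x^-4 + 3x^-3 - 2x^-2 + 2x^-1  (w -2, c 12, <D> = 2A^-2 - 2A^2 + 3A^6 - 3A^10 + 2A^14 - 2A^18 + A^22)
D4 (bracket 2A^-8 - 2A^-4 + 3 - 3A^4 + 2A^8 - 2A^12 + A^16; 14 crossings at w = -4): V = x^-7 - 2x^-6 + 2x^-5 - 3x^-4 + 3x^-3 - 2x^-2 + 2x^-1
observation: all 4 diagrams share one V(x), hence one class


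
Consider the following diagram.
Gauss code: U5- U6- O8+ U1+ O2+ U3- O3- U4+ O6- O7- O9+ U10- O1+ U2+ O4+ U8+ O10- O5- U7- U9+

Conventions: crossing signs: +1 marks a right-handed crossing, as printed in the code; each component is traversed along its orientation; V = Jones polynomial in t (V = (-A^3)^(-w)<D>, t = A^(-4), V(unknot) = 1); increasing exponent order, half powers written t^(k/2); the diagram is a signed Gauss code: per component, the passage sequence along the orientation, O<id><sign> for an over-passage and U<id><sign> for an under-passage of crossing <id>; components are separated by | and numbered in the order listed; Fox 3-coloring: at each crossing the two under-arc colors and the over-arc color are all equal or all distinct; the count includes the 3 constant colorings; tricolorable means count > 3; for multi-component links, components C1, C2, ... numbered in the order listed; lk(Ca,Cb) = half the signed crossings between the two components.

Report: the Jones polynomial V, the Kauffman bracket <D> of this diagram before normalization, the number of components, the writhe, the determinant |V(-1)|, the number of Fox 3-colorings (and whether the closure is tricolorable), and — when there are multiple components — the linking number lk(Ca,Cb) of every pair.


V = t^-1 - 1 + 2t - 2t^2 + 2t^3 - 2t^4 + t^5
<D> = A^-20 - 2A^-16 + 2A^-12 - 2A^-8 + 2A^-4 - 1 + A^4 (w = 0)
1 component over 10 crossings, w = 0
3 Fox colorings among 3^10, |V(-1)| = 11: not tricolorable
why: |V(-1)| = 11: so not tricolorable, since 3 does not divide 11


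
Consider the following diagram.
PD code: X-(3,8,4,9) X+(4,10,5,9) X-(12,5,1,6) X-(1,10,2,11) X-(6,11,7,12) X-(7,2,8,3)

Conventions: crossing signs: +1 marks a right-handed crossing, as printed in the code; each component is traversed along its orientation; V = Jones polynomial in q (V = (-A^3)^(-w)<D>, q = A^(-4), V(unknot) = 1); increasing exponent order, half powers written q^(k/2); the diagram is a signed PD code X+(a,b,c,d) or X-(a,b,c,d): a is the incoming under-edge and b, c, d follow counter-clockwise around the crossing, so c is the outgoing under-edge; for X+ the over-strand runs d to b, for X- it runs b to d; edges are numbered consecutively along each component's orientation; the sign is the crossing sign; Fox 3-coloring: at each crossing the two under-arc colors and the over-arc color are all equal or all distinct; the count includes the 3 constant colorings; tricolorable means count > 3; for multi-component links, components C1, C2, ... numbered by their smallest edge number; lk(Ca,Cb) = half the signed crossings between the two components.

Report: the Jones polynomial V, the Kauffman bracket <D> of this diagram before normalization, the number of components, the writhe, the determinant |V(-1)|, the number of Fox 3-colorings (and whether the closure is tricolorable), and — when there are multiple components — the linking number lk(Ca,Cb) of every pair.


V(q) = -q^-4 + q^-3 + q^-1
bracket: A^-8 + 1 - A^4, w = -4
1 component, writhe -4, over 6 crossings
det 3, colorings 9 of 3^6 — tricolorable
observation: |V(-1)| = 3: so tricolorable, since 3 divides 3


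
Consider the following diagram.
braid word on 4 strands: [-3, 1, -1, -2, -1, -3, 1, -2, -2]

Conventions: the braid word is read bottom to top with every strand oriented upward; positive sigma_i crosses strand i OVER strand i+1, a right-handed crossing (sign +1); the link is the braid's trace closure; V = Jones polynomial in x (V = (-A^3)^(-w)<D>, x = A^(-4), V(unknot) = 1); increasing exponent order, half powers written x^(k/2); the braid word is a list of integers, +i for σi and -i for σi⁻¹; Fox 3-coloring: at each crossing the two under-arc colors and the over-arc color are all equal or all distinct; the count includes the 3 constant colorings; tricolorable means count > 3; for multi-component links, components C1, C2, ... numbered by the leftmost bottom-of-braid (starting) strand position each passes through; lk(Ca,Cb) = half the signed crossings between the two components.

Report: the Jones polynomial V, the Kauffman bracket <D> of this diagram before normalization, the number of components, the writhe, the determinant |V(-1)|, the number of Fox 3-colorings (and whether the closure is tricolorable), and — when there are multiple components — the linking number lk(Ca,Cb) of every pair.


V = x^-6 + x^-3 + x^-2 + x^-1
<D> = -A^-11 - A^-7 - A^-3 - A^9 (w = -5)
3 components over 9 crossings, w = -5
lk(C1,C2): 0
lk(C1,C3) = 0
linking number lk(C2,C3) = -2
9 Fox colorings among 3^9, |V(-1)| = 0: tricolorable
why: span 5 respects span(V) <= c + mu - 1 = 11 for this 3-component diagram


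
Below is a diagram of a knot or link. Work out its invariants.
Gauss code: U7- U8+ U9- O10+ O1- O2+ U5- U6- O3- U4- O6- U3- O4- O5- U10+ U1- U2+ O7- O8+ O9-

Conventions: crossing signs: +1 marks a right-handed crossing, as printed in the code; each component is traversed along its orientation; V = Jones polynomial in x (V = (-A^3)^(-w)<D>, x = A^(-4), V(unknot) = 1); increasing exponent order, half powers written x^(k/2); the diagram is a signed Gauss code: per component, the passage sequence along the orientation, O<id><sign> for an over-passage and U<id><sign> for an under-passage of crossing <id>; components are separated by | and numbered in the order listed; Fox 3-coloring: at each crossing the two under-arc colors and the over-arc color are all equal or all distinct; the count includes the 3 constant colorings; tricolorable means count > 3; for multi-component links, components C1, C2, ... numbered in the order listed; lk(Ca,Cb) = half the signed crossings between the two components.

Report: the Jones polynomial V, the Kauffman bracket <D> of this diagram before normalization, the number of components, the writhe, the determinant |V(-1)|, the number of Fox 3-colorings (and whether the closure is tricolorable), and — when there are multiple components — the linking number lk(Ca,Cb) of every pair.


V(x) = -x^-4 + x^-3 + x^-1
bracket: A^-8 + 1 - A^4, w = -4
1 component, writhe -4, over 10 crossings
det 3, colorings 9 of 3^10 — tricolorable
observation: V spans 3 powers of x: at least 3 crossings in any diagram


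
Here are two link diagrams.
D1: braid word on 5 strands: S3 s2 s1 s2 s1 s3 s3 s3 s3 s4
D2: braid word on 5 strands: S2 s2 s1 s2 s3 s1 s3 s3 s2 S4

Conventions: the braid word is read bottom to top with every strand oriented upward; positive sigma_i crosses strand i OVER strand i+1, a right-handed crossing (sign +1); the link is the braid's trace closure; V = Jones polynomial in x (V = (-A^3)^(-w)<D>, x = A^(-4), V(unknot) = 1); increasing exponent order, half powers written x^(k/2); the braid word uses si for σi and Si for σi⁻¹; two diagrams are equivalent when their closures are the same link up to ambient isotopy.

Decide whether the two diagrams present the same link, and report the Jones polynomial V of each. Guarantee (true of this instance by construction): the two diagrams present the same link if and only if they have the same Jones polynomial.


equivalent: yes
D1 (bracket A^-8 - 2A^-4 + 1 - 2A^4 + 2A^8 + A^16; 10 crossings at w = +8): V = x^2 + 2x^4 - 2x^5 + x^6 - 2x^7 + x^8
V(D2) = x^2 + 2x^4 - 2x^5 + x^6 - 2x^7 + x^8  (w +6, c 10, <D> = A^-14 - 2A^-10 + A^-6 - 2A^-2 + 2A^2 + A^10)
key observation: all 2 diagrams share one V(x), hence one class


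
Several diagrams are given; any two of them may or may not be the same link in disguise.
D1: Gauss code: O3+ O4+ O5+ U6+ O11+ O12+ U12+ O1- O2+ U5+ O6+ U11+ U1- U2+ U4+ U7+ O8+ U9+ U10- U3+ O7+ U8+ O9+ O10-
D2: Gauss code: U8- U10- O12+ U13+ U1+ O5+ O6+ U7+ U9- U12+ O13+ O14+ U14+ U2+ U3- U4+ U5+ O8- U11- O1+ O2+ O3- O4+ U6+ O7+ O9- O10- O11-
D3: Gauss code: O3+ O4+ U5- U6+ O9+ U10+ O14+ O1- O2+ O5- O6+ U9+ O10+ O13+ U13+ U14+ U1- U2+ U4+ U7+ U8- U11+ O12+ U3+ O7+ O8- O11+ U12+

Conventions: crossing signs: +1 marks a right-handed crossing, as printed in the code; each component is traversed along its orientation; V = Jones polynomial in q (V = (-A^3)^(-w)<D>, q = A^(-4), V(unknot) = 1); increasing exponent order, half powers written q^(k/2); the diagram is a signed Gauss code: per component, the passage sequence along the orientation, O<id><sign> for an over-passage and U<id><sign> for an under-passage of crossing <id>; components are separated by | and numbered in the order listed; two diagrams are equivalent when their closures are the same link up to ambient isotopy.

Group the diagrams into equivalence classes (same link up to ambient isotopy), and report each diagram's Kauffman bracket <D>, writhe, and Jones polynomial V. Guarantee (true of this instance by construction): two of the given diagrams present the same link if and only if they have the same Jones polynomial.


grouping into links: {D1, D3} | {D2}
V(D1) = q^2 + 2q^4 - 2q^5 + q^6 - 2q^7 + q^8  (w +8, c 12, <D> = A^-8 - 2A^-4 + 1 - 2A^4 + 2A^8 + A^16)
V(D2) = q - q^2 + 2q^3 - q^4 + q^5 - q^6  [14 crossings, <D> = -A^-12 + A^-8 - A^-4 + 2 - A^4 + A^8, w = +4]
V(D3) = q^2 + 2q^4 - 2q^5 + q^6 - 2q^7 + q^8  (w +8, c 14, <D> = A^-8 - 2A^-4 + 1 - 2A^4 + 2A^8 + A^16)
key observation: comparing 3 Jones polynomials yields 2 groups
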